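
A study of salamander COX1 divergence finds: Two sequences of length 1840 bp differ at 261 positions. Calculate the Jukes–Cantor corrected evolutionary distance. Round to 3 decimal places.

p = 261/1840 ≈ 0.141848.
d = −(3/4) ln(1 − 4p/3) = −0.75 ln(1 − 0.189131) = −0.75 ln(0.810869)
  = −0.75 × (-0.209649) = 0.157237 substitutions/site.

0.157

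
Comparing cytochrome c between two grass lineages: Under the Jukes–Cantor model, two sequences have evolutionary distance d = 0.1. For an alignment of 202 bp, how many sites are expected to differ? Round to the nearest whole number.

Invert JC69: p = (3/4)(1 − e^(−4d/3)) = 0.75 × (1 − e^(-0.133333)) = 0.75 × (1 − 0.875174) = 0.093620.
Expected differing sites = pL ≈ 0.093620 × 202 = 18.91124 ≈ 19.

19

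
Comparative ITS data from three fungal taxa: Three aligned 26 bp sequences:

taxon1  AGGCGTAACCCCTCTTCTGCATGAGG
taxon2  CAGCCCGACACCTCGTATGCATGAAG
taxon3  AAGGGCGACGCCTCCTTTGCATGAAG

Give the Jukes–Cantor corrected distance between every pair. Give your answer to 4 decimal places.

taxon1–taxon2: 9/26 sites differ → p ≈ 0.346154, d = −0.75 ln(1 − 0.461539) = 0.464280 ≈ 0.4643.
taxon1–taxon3: 8/26 sites differ → p ≈ 0.307692, d = −0.75 ln(1 − 0.410256) = 0.396050 ≈ 0.3961.
taxon2–taxon3: 6/26 sites differ → p ≈ 0.230769, d = −0.75 ln(1 − 0.307692) = 0.275793 ≈ 0.2758.

d(taxon1,taxon2) = 0.4643, d(taxon1,taxon3) = 0.3961, d(taxon2,taxon3) = 0.2758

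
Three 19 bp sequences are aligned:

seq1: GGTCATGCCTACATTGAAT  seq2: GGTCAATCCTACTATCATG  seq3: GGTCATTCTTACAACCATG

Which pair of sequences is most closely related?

seq1–seq2: 7/19 differ, p = 0.368, d = 0.507.
seq1–seq3: 7/19 differ, p = 0.368, d = 0.507.
seq2–seq3: 4/19 differ, p = 0.211, d = 0.247.
The smallest distance is between seq2 and seq3.

seq2 and seq3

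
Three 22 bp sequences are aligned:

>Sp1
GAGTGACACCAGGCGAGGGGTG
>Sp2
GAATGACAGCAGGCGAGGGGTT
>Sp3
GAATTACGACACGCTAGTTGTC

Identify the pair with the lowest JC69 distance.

Sp1 and Sp2

Sp1–Sp2: 3/22 differ, p = 0.136, d = 0.151.
Sp1–Sp3: 9/22 differ, p = 0.409, d = 0.591.
Sp2–Sp3: 8/22 differ, p = 0.364, d = 0.497.
The smallest distance is between Sp1 and Sp2.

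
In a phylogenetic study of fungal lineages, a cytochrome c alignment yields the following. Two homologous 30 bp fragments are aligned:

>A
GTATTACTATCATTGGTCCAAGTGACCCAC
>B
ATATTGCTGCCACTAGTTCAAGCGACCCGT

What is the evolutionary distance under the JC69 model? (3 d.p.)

0.441

The sequences differ at 10 of 30 sites (1, 6, 9, 10, 13, 15, 18, 23, 29, 30), so p = 10/30 ≈ 0.333333.
d = −(3/4) ln(1 − 4p/3) = −0.75 ln(1 − 0.444444) = −0.75 ln(0.555556)
  = −0.75 × (-0.587786) = 0.440840 substitutions/site.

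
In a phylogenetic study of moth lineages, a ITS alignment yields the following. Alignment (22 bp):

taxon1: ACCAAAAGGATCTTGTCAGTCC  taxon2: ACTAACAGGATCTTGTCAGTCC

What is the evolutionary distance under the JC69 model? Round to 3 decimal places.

0.097

The sequences differ at 2 of 22 sites (3, 6), so p = 2/22 ≈ 0.090909.
d = −(3/4) ln(1 − 4p/3) = −0.75 ln(1 − 0.121212) = −0.75 ln(0.878788)
  = −0.75 × (-0.129212) = 0.096909 substitutions/site.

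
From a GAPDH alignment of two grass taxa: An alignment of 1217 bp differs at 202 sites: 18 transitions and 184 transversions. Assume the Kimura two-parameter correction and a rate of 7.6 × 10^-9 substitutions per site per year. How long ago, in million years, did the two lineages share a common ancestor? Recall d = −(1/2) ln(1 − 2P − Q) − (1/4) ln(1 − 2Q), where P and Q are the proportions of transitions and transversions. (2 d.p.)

P = 18/1217 ≈ 0.01479 and Q = 184/1217 ≈ 0.151191.
Under the Kimura two-parameter model, d = −½ ln(1 − 2P − Q) − ¼ ln(1 − 2Q).
1 − 2P − Q = 0.819229, giving −½ ln(0.819229) = 0.099696.
1 − 2Q = 0.697618, giving −¼ ln(0.697618) = 0.090021.
d = 0.099696 + 0.090021 = 0.189717.
Under a molecular clock d = 2μt, so t = d/(2μ) = 0.189717 / (2 × 7.6 × 10^-9) = 12.48 million years.

12.48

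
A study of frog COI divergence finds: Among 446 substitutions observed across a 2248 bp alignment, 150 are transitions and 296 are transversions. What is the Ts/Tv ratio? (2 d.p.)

R = 150/296 = 0.506756… ≈ 0.51 (to 2 d.p.).

0.51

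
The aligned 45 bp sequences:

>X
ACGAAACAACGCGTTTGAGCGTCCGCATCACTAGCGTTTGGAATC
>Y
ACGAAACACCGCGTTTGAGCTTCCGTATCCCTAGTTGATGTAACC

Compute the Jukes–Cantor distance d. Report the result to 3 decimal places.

The sequences differ at 10 of 45 sites (9, 21, 26, 30, 35, 36, 37, 38, 41, 44), so p = 10/45 ≈ 0.222222.
d = −(3/4) ln(1 − 4p/3) = −0.75 ln(1 − 0.296296) = −0.75 ln(0.703704)
  = −0.75 × (-0.351397) = 0.263548 substitutions/site.

0.264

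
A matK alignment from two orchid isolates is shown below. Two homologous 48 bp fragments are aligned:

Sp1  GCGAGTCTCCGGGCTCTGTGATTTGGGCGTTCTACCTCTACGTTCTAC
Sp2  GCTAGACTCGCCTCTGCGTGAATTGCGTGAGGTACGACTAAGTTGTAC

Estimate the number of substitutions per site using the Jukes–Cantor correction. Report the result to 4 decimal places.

The sequences differ at 18 of 48 sites, so p = 18/48 = 0.375.
d = −(3/4) ln(1 − 4p/3) = −0.75 ln(1 − 0.5) = −0.75 ln(0.5)
  = −0.75 × (-0.693147) = 0.519860 substitutions/site.

0.5199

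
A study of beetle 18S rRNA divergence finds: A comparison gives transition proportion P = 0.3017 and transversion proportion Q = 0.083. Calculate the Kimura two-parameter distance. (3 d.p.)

0.625

Under the Kimura two-parameter model, d = −½ ln(1 − 2P − Q) − ¼ ln(1 − 2Q).
1 − 2P − Q = 0.3136, giving −½ ln(0.3136) = 0.579818.
1 − 2Q = 0.834, giving −¼ ln(0.834) = 0.045380.
d = 0.579818 + 0.045380 = 0.625198.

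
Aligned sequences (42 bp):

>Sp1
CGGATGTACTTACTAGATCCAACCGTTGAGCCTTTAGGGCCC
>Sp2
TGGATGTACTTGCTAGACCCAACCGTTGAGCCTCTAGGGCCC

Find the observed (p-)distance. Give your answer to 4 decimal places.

0.0952

The sequences differ at 4 of 42 positions (sites 1, 12, 18, 34).
p = 4/42 = 0.095238… ≈ 0.0952 (to 4 d.p.).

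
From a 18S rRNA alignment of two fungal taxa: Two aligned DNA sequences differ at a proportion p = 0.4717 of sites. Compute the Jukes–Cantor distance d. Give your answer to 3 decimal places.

0.744

d = −(3/4) ln(1 − 4p/3) = −0.75 ln(1 − 0.628933) = −0.75 ln(0.371067)
  = −0.75 × (-0.991373) = 0.743530 substitutions/site.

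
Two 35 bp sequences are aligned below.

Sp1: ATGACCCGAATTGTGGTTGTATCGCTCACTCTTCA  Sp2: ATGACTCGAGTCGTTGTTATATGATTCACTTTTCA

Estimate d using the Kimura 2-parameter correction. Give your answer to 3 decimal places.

0.336

Of 35 sites, 7 differences are transitions and 2 are transversions, so P = 7/35 = 0.2 and Q = 2/35 ≈ 0.057143.
Under the Kimura two-parameter model, d = −½ ln(1 − 2P − Q) − ¼ ln(1 − 2Q).
1 − 2P − Q = 0.542857, giving −½ ln(0.542857) = 0.305455.
1 − 2Q = 0.885714, giving −¼ ln(0.885714) = 0.030340.
d = 0.305455 + 0.030340 = 0.335795.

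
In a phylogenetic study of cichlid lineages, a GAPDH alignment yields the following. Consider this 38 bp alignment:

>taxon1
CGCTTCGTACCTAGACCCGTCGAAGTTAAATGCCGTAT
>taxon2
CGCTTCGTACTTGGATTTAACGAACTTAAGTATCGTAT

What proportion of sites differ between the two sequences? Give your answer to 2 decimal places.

0.29

The sequences differ at 11 of 38 positions.
p = 11/38 = 0.289473… ≈ 0.29 (to 2 d.p.).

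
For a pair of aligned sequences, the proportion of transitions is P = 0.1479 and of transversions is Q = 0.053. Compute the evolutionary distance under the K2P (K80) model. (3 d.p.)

0.242

Under the Kimura two-parameter model, d = −½ ln(1 − 2P − Q) − ¼ ln(1 − 2Q).
1 − 2P − Q = 0.6512, giving −½ ln(0.6512) = 0.214469.
1 − 2Q = 0.894, giving −¼ ln(0.894) = 0.028012.
d = 0.214469 + 0.028012 = 0.242481.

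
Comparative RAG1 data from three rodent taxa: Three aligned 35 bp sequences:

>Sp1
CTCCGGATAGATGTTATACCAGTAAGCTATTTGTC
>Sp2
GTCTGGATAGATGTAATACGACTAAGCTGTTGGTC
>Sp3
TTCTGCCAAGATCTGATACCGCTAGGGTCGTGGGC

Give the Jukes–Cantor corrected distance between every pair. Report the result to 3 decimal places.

d(Sp1,Sp2) = 0.233, d(Sp1,Sp3) = 0.635, d(Sp2,Sp3) = 0.513

Sp1–Sp2: 7/35 sites differ → p = 0.2, d = −0.75 ln(1 − 0.266667) = 0.232617 ≈ 0.233.
Sp1–Sp3: 15/35 sites differ → p ≈ 0.428571, d = −0.75 ln(1 − 0.571428) = 0.635472 ≈ 0.635.
Sp2–Sp3: 13/35 sites differ → p ≈ 0.371429, d = −0.75 ln(1 − 0.495239) = 0.512753 ≈ 0.513.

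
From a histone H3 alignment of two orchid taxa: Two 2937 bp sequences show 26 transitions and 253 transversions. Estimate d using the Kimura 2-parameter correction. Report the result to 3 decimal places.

P = 26/2937 ≈ 0.008853 and Q = 253/2937 ≈ 0.086142.
Under the Kimura two-parameter model, d = −½ ln(1 − 2P − Q) − ¼ ln(1 − 2Q).
1 − 2P − Q = 0.896152, giving −½ ln(0.896152) = 0.054823.
1 − 2Q = 0.827716, giving −¼ ln(0.827716) = 0.047271.
d = 0.054823 + 0.047271 = 0.102094.

0.102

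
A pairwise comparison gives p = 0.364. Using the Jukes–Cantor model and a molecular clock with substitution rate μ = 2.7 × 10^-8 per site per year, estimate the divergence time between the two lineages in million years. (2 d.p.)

9.23

d = −(3/4) ln(1 − 4p/3) = −0.75 ln(1 − 0.485333) = −0.75 ln(0.514667)
  = −0.75 × (-0.664235) = 0.498176 substitutions/site.
Under a molecular clock d = 2μt, so t = d/(2μ) = 0.498176 / (2 × 2.7 × 10^-8) = 9.23 million years.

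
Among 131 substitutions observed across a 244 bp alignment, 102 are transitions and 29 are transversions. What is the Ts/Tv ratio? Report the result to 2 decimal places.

R = 102/29 = 3.517241… ≈ 3.52 (to 2 d.p.).

3.52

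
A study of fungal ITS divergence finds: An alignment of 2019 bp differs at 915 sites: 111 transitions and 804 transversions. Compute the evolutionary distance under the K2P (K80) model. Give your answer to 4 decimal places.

0.7528

P = 111/2019 ≈ 0.054978 and Q = 804/2019 ≈ 0.398217.
Under the Kimura two-parameter model, d = −½ ln(1 − 2P − Q) − ¼ ln(1 − 2Q).
1 − 2P − Q = 0.491827, giving −½ ln(0.491827) = 0.354814.
1 − 2Q = 0.203566, giving −¼ ln(0.203566) = 0.397941.
d = 0.354814 + 0.397941 = 0.752755.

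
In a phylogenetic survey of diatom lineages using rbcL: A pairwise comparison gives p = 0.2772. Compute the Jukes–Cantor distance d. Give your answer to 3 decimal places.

0.346

d = −(3/4) ln(1 − 4p/3) = −0.75 ln(1 − 0.3696) = −0.75 ln(0.6304)
  = −0.75 × (-0.461401) = 0.346051 substitutions/site.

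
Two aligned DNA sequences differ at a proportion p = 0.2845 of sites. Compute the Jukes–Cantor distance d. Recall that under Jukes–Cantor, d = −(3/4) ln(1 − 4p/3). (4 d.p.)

0.3577

d = −(3/4) ln(1 − 4p/3) = −0.75 ln(1 − 0.379333) = −0.75 ln(0.620667)
  = −0.75 × (-0.476961) = 0.357721 substitutions/site.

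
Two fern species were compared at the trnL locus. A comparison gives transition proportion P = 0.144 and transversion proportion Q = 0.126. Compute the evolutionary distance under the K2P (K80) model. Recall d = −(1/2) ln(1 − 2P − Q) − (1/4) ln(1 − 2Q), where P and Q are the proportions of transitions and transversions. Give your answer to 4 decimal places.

0.3398

Under the Kimura two-parameter model, d = −½ ln(1 − 2P − Q) − ¼ ln(1 − 2Q).
1 − 2P − Q = 0.586, giving −½ ln(0.586) = 0.267218.
1 − 2Q = 0.748, giving −¼ ln(0.748) = 0.072588.
d = 0.267218 + 0.072588 = 0.339806.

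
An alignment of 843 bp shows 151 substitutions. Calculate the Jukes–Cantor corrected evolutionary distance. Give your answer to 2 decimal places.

p = 151/843 ≈ 0.179122.
d = −(3/4) ln(1 − 4p/3) = −0.75 ln(1 − 0.238829) = −0.75 ln(0.761171)
  = −0.75 × (-0.272897) = 0.204673 substitutions/site.

0.20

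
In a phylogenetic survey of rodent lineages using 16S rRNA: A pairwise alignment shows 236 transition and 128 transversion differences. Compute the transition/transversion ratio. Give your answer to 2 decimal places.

R = 236/128 = 1.84375 ≈ 1.84 (to 2 d.p.).

1.84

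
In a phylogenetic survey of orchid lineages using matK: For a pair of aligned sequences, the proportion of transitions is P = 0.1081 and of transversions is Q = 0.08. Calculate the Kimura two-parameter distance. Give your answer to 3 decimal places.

0.219

Under the Kimura two-parameter model, d = −½ ln(1 − 2P − Q) − ¼ ln(1 − 2Q).
1 − 2P − Q = 0.7038, giving −½ ln(0.7038) = 0.175631.
1 − 2Q = 0.84, giving −¼ ln(0.84) = 0.043588.
d = 0.175631 + 0.043588 = 0.219219.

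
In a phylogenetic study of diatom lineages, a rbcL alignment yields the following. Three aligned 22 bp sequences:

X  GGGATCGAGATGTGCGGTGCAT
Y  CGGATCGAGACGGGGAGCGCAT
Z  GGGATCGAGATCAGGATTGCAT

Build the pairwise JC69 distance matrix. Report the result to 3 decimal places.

d(X,Y) = 0.339, d(X,Z) = 0.271, d(Y,Z) = 0.339

X–Y: 6/22 sites differ → p ≈ 0.272727, d = −0.75 ln(1 − 0.363636) = 0.338988 ≈ 0.339.
X–Z: 5/22 sites differ → p ≈ 0.227273, d = −0.75 ln(1 − 0.303031) = 0.270761 ≈ 0.271.
Y–Z: 6/22 sites differ → p ≈ 0.272727, d = −0.75 ln(1 − 0.363636) = 0.338988 ≈ 0.339.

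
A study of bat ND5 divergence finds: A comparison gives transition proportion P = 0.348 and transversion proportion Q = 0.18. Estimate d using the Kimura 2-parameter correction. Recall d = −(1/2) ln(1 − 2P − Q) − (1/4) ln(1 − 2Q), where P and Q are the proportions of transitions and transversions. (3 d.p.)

Under the Kimura two-parameter model, d = −½ ln(1 − 2P − Q) − ¼ ln(1 − 2Q).
1 − 2P − Q = 0.124, giving −½ ln(0.124) = 1.043737.
1 − 2Q = 0.64, giving −¼ ln(0.64) = 0.111572.
d = 1.043737 + 0.111572 = 1.155309.

1.155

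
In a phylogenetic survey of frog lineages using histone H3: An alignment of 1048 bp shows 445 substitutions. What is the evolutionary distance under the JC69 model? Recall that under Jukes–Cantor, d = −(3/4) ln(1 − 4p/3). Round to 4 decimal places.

p = 445/1048 ≈ 0.424618.
d = −(3/4) ln(1 − 4p/3) = −0.75 ln(1 − 0.566157) = −0.75 ln(0.433843)
  = −0.75 × (-0.835073) = 0.626305 substitutions/site.

0.6263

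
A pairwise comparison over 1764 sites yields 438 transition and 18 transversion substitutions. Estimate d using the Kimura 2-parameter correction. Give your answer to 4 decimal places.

P = 438/1764 ≈ 0.248299 and Q = 18/1764 ≈ 0.010204.
Under the Kimura two-parameter model, d = −½ ln(1 − 2P − Q) − ¼ ln(1 − 2Q).
1 − 2P − Q = 0.493198, giving −½ ln(0.493198) = 0.353422.
1 − 2Q = 0.979592, giving −¼ ln(0.979592) = 0.005155.
d = 0.353422 + 0.005155 = 0.358577.

0.3586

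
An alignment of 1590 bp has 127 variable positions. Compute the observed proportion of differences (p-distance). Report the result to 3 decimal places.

p = 127/1590 = 0.079874… ≈ 0.080 (to 3 d.p.).

0.080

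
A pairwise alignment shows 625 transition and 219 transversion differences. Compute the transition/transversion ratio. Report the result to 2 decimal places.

2.85

R = 625/219 = 2.853881… ≈ 2.85 (to 2 d.p.).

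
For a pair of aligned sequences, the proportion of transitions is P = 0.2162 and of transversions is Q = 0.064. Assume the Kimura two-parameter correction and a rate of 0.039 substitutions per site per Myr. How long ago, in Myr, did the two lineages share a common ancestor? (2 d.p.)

4.84

Under the Kimura two-parameter model, d = −½ ln(1 − 2P − Q) − ¼ ln(1 − 2Q).
1 − 2P − Q = 0.5036, giving −½ ln(0.5036) = 0.342986.
1 − 2Q = 0.872, giving −¼ ln(0.872) = 0.034241.
d = 0.342986 + 0.034241 = 0.377227.
Under a molecular clock d = 2μt, so t = d/(2μ) = 0.377227 / (2 × 0.039) = 4.84 Myr.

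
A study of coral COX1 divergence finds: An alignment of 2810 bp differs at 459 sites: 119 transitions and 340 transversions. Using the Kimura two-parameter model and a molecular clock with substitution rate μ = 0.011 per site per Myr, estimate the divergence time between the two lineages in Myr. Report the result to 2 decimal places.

8.38

P = 119/2810 ≈ 0.042349 and Q = 340/2810 ≈ 0.120996.
Under the Kimura two-parameter model, d = −½ ln(1 − 2P − Q) − ¼ ln(1 − 2Q).
1 − 2P − Q = 0.794306, giving −½ ln(0.794306) = 0.115143.
1 − 2Q = 0.758008, giving −¼ ln(0.758008) = 0.069265.
d = 0.115143 + 0.069265 = 0.184408.
Under a molecular clock d = 2μt, so t = d/(2μ) = 0.184408 / (2 × 0.011) = 8.38 Myr.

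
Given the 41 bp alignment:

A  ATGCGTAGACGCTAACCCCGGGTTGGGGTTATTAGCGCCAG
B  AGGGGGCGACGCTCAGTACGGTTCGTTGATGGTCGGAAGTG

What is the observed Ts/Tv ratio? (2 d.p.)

0.24

Transitions are A↔G and C↔T; transversions are all other mismatches.
Transitions: 4. Transversions: 17.
R = 4/17 = 0.235294… ≈ 0.24 (to 2 d.p.).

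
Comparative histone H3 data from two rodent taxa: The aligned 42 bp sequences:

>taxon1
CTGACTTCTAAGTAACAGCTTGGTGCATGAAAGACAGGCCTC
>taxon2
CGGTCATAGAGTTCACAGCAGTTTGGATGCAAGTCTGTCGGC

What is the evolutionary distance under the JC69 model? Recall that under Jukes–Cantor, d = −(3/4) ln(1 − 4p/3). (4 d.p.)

The sequences differ at 19 of 42 sites, so p = 19/42 ≈ 0.452381.
d = −(3/4) ln(1 − 4p/3) = −0.75 ln(1 − 0.603175) = −0.75 ln(0.396825)
  = −0.75 × (-0.924260) = 0.693195 substitutions/site.

0.6932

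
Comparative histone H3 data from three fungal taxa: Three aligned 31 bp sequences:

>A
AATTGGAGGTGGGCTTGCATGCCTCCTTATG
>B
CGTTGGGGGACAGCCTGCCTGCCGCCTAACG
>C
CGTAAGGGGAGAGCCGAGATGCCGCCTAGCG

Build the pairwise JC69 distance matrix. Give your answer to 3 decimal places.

d(A,B) = 0.481, d(A,C) = 0.777, d(B,C) = 0.316

A–B: 11/31 sites differ → p ≈ 0.354839, d = −0.75 ln(1 − 0.473119) = 0.480585 ≈ 0.481.
A–C: 15/31 sites differ → p ≈ 0.483871, d = −0.75 ln(1 − 0.645161) = 0.777068 ≈ 0.777.
B–C: 8/31 sites differ → p ≈ 0.258065, d = −0.75 ln(1 − 0.344087) = 0.316295 ≈ 0.316.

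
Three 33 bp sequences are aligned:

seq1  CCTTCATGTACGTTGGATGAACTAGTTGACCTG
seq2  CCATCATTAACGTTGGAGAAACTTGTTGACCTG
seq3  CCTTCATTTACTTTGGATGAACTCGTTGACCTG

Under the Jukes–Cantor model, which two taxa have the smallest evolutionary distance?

seq1 and seq3

seq1–seq2: 6/33 differ, p = 0.182, d = 0.208.
seq1–seq3: 3/33 differ, p = 0.091, d = 0.097.
seq2–seq3: 6/33 differ, p = 0.182, d = 0.208.
The smallest distance is between seq1 and seq3.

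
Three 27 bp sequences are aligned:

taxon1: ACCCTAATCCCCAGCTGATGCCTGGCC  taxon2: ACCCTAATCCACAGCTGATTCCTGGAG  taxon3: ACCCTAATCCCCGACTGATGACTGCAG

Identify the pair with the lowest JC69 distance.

taxon1–taxon2: 4/27 differ, p = 0.148, d = 0.165.
taxon1–taxon3: 6/27 differ, p = 0.222, d = 0.264.
taxon2–taxon3: 6/27 differ, p = 0.222, d = 0.264.
The smallest distance is between taxon1 and taxon2.

taxon1 and taxon2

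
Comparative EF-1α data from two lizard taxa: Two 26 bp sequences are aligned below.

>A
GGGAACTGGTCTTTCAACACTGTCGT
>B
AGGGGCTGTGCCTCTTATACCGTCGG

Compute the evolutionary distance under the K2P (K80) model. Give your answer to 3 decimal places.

Of 26 sites, 8 differences are transitions and 4 are transversions, so P = 8/26 ≈ 0.307692 and Q = 4/26 ≈ 0.153846.
Under the Kimura two-parameter model, d = −½ ln(1 − 2P − Q) − ¼ ln(1 − 2Q).
1 − 2P − Q = 0.23077, giving −½ ln(0.23077) = 0.733167.
1 − 2Q = 0.692308, giving −¼ ln(0.692308) = 0.091931.
d = 0.733167 + 0.091931 = 0.825098.

0.825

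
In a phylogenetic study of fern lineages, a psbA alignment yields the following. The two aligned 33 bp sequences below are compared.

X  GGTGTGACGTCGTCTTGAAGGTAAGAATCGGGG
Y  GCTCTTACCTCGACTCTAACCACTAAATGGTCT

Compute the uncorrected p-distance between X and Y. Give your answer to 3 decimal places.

The sequences differ at 17 of 33 positions.
p = 17/33 = 0.515151… ≈ 0.515 (to 3 d.p.).

0.515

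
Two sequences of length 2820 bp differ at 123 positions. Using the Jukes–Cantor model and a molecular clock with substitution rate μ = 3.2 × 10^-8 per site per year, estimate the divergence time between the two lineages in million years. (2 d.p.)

p = 123/2820 ≈ 0.043617.
d = −(3/4) ln(1 − 4p/3) = −0.75 ln(1 − 0.058156) = −0.75 ln(0.941844)
  = −0.75 × (-0.059916) = 0.044937 substitutions/site.
Under a molecular clock d = 2μt, so t = d/(2μ) = 0.044937 / (2 × 3.2 × 10^-8) = 0.70 million years.

0.70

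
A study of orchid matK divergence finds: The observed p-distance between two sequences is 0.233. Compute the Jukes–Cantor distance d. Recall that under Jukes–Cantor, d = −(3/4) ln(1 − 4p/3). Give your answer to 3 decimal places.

d = −(3/4) ln(1 − 4p/3) = −0.75 ln(1 − 0.310667) = −0.75 ln(0.689333)
  = −0.75 × (-0.372031) = 0.279023 substitutions/site.

0.279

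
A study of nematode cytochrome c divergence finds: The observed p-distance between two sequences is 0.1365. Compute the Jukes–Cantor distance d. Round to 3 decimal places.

d = −(3/4) ln(1 − 4p/3) = −0.75 ln(1 − 0.182) = −0.75 ln(0.818)
  = −0.75 × (-0.200893) = 0.150670 substitutions/site.

0.151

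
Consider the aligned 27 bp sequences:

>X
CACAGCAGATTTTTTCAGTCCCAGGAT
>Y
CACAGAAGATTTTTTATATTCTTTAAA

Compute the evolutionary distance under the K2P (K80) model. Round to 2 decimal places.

0.51

Of 27 sites, 4 differences are transitions and 6 are transversions, so P = 4/27 ≈ 0.148148 and Q = 6/27 ≈ 0.222222.
Under the Kimura two-parameter model, d = −½ ln(1 − 2P − Q) − ¼ ln(1 − 2Q).
1 − 2P − Q = 0.481482, giving −½ ln(0.481482) = 0.365443.
1 − 2Q = 0.555556, giving −¼ ln(0.555556) = 0.146946.
d = 0.365443 + 0.146946 = 0.512389.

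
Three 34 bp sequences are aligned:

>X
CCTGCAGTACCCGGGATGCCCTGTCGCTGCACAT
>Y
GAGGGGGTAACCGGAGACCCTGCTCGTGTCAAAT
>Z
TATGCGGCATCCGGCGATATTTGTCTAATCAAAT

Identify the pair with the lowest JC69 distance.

X–Y: 17/34 differ, p = 0.500, d = 0.824.
X–Z: 17/34 differ, p = 0.500, d = 0.824.
Y–Z: 14/34 differ, p = 0.412, d = 0.597.
The smallest distance is between Y and Z.

Y and Z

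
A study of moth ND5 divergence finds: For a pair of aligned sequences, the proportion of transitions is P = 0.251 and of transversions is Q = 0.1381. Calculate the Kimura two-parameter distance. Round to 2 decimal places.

Under the Kimura two-parameter model, d = −½ ln(1 − 2P − Q) − ¼ ln(1 − 2Q).
1 − 2P − Q = 0.3599, giving −½ ln(0.3599) = 0.510965.
1 − 2Q = 0.7238, giving −¼ ln(0.7238) = 0.080810.
d = 0.510965 + 0.080810 = 0.591775.

0.59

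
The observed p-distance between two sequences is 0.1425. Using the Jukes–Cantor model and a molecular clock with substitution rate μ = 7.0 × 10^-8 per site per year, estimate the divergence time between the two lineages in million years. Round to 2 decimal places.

d = −(3/4) ln(1 − 4p/3) = −0.75 ln(1 − 0.19) = −0.75 ln(0.81)
  = −0.75 × (-0.210721) = 0.158041 substitutions/site.
Under a molecular clock d = 2μt, so t = d/(2μ) = 0.158041 / (2 × 7.0 × 10^-8) = 1.13 million years.

1.13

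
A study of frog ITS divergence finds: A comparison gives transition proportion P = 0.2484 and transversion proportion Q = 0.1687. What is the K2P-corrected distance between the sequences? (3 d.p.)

Under the Kimura two-parameter model, d = −½ ln(1 − 2P − Q) − ¼ ln(1 − 2Q).
1 − 2P − Q = 0.3345, giving −½ ln(0.3345) = 0.547559.
1 − 2Q = 0.6626, giving −¼ ln(0.6626) = 0.102896.
d = 0.547559 + 0.102896 = 0.650455.

0.650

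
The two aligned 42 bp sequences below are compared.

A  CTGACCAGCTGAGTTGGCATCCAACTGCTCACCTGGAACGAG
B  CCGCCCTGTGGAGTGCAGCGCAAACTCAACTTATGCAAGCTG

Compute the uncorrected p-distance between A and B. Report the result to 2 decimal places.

The sequences differ at 22 of 42 positions.
p = 22/42 = 0.523809… ≈ 0.52 (to 2 d.p.).

0.52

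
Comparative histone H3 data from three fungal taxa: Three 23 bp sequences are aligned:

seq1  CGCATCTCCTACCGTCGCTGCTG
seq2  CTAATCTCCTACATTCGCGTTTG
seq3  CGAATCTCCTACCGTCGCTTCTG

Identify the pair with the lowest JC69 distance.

seq1 and seq3

seq1–seq2: 7/23 differ, p = 0.304, d = 0.390.
seq1–seq3: 2/23 differ, p = 0.087, d = 0.092.
seq2–seq3: 5/23 differ, p = 0.217, d = 0.257.
The smallest distance is between seq1 and seq3.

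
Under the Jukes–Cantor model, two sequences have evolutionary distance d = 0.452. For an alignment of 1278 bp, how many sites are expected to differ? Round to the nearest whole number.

Invert JC69: p = (3/4)(1 − e^(−4d/3)) = 0.75 × (1 − e^(-0.602667)) = 0.75 × (1 − 0.547350) = 0.339488.
Expected differing sites = pL ≈ 0.339488 × 1278 = 433.865664 ≈ 434.

434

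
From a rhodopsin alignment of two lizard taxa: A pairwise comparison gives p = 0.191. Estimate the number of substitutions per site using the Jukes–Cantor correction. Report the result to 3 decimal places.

0.220

d = −(3/4) ln(1 − 4p/3) = −0.75 ln(1 − 0.254667) = −0.75 ln(0.745333)
  = −0.75 × (-0.293924) = 0.220443 substitutions/site.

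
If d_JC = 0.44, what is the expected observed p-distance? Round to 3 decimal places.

0.333

p = (3/4)(1 − e^(−4d/3)) = 0.75 × (1 − e^(-0.586667)) = 0.75 × (1 − 0.556178) = 0.332867.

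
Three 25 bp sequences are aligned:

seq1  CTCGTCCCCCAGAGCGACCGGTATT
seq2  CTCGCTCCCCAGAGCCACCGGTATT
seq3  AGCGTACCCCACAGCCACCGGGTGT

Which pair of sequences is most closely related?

seq1 and seq2

seq1–seq2: 3/25 differ, p = 0.120, d = 0.131.
seq1–seq3: 8/25 differ, p = 0.320, d = 0.417.
seq2–seq3: 8/25 differ, p = 0.320, d = 0.417.
The smallest distance is between seq1 and seq2.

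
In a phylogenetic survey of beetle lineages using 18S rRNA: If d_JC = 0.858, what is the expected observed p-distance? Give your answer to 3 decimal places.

p = (3/4)(1 − e^(−4d/3)) = 0.75 × (1 − e^(-1.144)) = 0.75 × (1 − 0.318542) = 0.511094.

0.511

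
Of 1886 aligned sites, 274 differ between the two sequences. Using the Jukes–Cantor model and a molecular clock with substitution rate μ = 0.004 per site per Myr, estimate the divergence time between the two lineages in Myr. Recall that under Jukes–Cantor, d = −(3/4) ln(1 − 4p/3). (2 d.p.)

p = 274/1886 ≈ 0.145281.
d = −(3/4) ln(1 − 4p/3) = −0.75 ln(1 − 0.193708) = −0.75 ln(0.806292)
  = −0.75 × (-0.215309) = 0.161482 substitutions/site.
Under a molecular clock d = 2μt, so t = d/(2μ) = 0.161482 / (2 × 0.004) = 20.19 Myr.

20.19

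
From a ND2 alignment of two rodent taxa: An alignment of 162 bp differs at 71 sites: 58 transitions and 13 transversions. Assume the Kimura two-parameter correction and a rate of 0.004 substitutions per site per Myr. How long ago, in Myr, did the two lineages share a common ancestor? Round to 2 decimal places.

P = 58/162 ≈ 0.358025 and Q = 13/162 ≈ 0.080247.
Under the Kimura two-parameter model, d = −½ ln(1 − 2P − Q) − ¼ ln(1 − 2Q).
1 − 2P − Q = 0.203703, giving −½ ln(0.203703) = 0.795546.
1 − 2Q = 0.839506, giving −¼ ln(0.839506) = 0.043735.
d = 0.795546 + 0.043735 = 0.839281.
Under a molecular clock d = 2μt, so t = d/(2μ) = 0.839281 / (2 × 0.004) = 104.91 Myr.

104.91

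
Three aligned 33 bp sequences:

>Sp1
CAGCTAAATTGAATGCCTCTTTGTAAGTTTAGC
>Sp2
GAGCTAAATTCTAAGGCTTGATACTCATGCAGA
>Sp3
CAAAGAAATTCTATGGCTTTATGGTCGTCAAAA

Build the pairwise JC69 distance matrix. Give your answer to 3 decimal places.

Sp1–Sp2: 16/33 sites differ → p ≈ 0.484848, d = −0.75 ln(1 − 0.646464) = 0.779827 ≈ 0.780.
Sp1–Sp3: 15/33 sites differ → p ≈ 0.454545, d = −0.75 ln(1 − 0.60606) = 0.698667 ≈ 0.699.
Sp2–Sp3: 12/33 sites differ → p ≈ 0.363636, d = −0.75 ln(1 − 0.484848) = 0.497470 ≈ 0.497.

d(Sp1,Sp2) = 0.780, d(Sp1,Sp3) = 0.699, d(Sp2,Sp3) = 0.497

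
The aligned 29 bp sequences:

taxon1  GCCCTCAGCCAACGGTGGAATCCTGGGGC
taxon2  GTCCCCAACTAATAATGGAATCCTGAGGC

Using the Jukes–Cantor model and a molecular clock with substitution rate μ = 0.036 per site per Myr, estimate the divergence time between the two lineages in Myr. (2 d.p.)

The sequences differ at 8 of 29 sites (2, 5, 8, 10, 13, 14, 15, 26), so p = 8/29 ≈ 0.275862.
d = −(3/4) ln(1 − 4p/3) = −0.75 ln(1 − 0.367816) = −0.75 ln(0.632184)
  = −0.75 × (-0.458575) = 0.343931 substitutions/site.
Under a molecular clock d = 2μt, so t = d/(2μ) = 0.343931 / (2 × 0.036) = 4.78 Myr.

4.78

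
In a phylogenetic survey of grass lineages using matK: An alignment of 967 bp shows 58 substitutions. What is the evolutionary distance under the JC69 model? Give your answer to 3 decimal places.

0.063

p = 58/967 ≈ 0.059979.
d = −(3/4) ln(1 − 4p/3) = −0.75 ln(1 − 0.079972) = −0.75 ln(0.920028)
  = −0.75 × (-0.083351) = 0.062513 substitutions/site.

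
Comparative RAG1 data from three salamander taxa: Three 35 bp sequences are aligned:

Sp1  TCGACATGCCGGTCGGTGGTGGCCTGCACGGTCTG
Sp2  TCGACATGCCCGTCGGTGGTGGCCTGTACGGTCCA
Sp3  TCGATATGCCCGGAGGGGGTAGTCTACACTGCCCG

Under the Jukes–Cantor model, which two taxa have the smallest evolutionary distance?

Sp1–Sp2: 4/35 differ, p = 0.114, d = 0.124.
Sp1–Sp3: 11/35 differ, p = 0.314, d = 0.407.
Sp2–Sp3: 11/35 differ, p = 0.314, d = 0.407.
The smallest distance is between Sp1 and Sp2.

Sp1 and Sp2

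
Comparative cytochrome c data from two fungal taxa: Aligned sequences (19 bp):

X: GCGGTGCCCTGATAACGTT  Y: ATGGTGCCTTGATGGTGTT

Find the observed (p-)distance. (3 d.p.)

0.316

The sequences differ at 6 of 19 positions (sites 1, 2, 9, 14, 15, 16).
p = 6/19 = 0.315789… ≈ 0.316 (to 3 d.p.).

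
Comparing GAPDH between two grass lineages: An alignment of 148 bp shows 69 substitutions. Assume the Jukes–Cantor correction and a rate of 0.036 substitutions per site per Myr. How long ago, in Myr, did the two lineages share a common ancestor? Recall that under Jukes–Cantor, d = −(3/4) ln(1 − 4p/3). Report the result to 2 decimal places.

10.12

p = 69/148 ≈ 0.466216.
d = −(3/4) ln(1 − 4p/3) = −0.75 ln(1 − 0.621621) = −0.75 ln(0.378379)
  = −0.75 × (-0.971859) = 0.728894 substitutions/site.
Under a molecular clock d = 2μt, so t = d/(2μ) = 0.728894 / (2 × 0.036) = 10.12 Myr.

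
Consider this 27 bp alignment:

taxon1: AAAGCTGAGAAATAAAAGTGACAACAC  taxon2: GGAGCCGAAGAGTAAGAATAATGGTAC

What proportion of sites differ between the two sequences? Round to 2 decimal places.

0.48

The sequences differ at 13 of 27 positions.
p = 13/27 = 0.481481… ≈ 0.48 (to 2 d.p.).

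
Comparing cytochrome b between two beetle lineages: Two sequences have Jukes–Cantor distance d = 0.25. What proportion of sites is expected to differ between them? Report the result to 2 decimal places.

p = (3/4)(1 − e^(−4d/3)) = 0.75 × (1 − e^(-0.333333)) = 0.75 × (1 − 0.716532) = 0.212601.

0.21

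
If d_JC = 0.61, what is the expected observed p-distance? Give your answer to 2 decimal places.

0.42

p = (3/4)(1 − e^(−4d/3)) = 0.75 × (1 − e^(-0.813333)) = 0.75 × (1 − 0.443378) = 0.417467.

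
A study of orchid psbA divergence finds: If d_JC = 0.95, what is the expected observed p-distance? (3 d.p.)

0.539

p = (3/4)(1 − e^(−4d/3)) = 0.75 × (1 − e^(-1.266667)) = 0.75 × (1 − 0.281769) = 0.538673.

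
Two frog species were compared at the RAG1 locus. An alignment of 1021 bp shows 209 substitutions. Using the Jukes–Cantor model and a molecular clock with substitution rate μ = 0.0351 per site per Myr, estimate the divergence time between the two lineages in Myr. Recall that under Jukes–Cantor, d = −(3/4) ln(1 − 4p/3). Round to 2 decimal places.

3.41

p = 209/1021 ≈ 0.204701.
d = −(3/4) ln(1 − 4p/3) = −0.75 ln(1 − 0.272935) = −0.75 ln(0.727065)
  = −0.75 × (-0.318739) = 0.239054 substitutions/site.
Under a molecular clock d = 2μt, so t = d/(2μ) = 0.239054 / (2 × 0.0351) = 3.41 Myr.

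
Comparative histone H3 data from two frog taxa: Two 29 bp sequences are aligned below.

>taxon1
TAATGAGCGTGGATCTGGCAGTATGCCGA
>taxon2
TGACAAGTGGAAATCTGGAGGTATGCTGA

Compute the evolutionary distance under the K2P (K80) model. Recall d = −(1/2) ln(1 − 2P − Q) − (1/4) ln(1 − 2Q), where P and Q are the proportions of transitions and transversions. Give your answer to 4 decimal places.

0.5218

Of 29 sites, 8 differences are transitions and 2 are transversions, so P = 8/29 ≈ 0.275862 and Q = 2/29 ≈ 0.068966.
Under the Kimura two-parameter model, d = −½ ln(1 − 2P − Q) − ¼ ln(1 − 2Q).
1 − 2P − Q = 0.37931, giving −½ ln(0.37931) = 0.484701.
1 − 2Q = 0.862068, giving −¼ ln(0.862068) = 0.037105.
d = 0.484701 + 0.037105 = 0.521806.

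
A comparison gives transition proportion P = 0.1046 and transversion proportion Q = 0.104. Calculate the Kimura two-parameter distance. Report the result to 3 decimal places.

Under the Kimura two-parameter model, d = −½ ln(1 − 2P − Q) − ¼ ln(1 − 2Q).
1 − 2P − Q = 0.6868, giving −½ ln(0.6868) = 0.187856.
1 − 2Q = 0.792, giving −¼ ln(0.792) = 0.058298.
d = 0.187856 + 0.058298 = 0.246154.

0.246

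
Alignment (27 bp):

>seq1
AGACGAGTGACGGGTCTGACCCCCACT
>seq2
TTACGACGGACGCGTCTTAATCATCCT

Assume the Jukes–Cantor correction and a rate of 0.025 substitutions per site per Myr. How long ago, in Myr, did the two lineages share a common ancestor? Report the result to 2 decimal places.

11.75

The sequences differ at 11 of 27 sites, so p = 11/27 ≈ 0.407407.
d = −(3/4) ln(1 − 4p/3) = −0.75 ln(1 − 0.543209) = −0.75 ln(0.456791)
  = −0.75 × (-0.783529) = 0.587647 substitutions/site.
Under a molecular clock d = 2μt, so t = d/(2μ) = 0.587647 / (2 × 0.025) = 11.75 Myr.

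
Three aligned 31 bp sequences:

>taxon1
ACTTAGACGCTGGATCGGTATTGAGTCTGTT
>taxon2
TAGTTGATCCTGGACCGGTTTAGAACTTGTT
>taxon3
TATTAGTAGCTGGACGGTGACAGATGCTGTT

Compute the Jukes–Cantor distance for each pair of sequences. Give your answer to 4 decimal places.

taxon1–taxon2: 12/31 sites differ → p ≈ 0.387097, d = −0.75 ln(1 − 0.516129) = 0.544453 ≈ 0.5445.
taxon1–taxon3: 12/31 sites differ → p ≈ 0.387097, d = −0.75 ln(1 − 0.516129) = 0.544453 ≈ 0.5445.
taxon2–taxon3: 13/31 sites differ → p ≈ 0.419355, d = −0.75 ln(1 − 0.55914) = 0.614271 ≈ 0.6143.

d(taxon1,taxon2) = 0.5445, d(taxon1,taxon3) = 0.5445, d(taxon2,taxon3) = 0.6143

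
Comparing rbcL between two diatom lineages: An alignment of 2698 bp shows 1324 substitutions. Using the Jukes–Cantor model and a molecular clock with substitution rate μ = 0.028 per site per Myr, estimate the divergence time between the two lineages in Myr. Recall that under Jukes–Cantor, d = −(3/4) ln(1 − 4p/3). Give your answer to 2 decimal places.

14.23

p = 1324/2698 ≈ 0.490734.
d = −(3/4) ln(1 − 4p/3) = −0.75 ln(1 − 0.654312) = −0.75 ln(0.345688)
  = −0.75 × (-1.062219) = 0.796664 substitutions/site.
Under a molecular clock d = 2μt, so t = d/(2μ) = 0.796664 / (2 × 0.028) = 14.23 Myr.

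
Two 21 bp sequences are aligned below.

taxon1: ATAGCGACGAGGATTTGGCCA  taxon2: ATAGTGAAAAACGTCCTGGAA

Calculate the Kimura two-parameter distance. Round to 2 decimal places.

0.99

Of 21 sites, 6 differences are transitions and 5 are transversions, so P = 6/21 ≈ 0.285714 and Q = 5/21 ≈ 0.238095.
Under the Kimura two-parameter model, d = −½ ln(1 − 2P − Q) − ¼ ln(1 − 2Q).
1 − 2P − Q = 0.190477, giving −½ ln(0.190477) = 0.829112.
1 − 2Q = 0.52381, giving −¼ ln(0.52381) = 0.161657.
d = 0.829112 + 0.161657 = 0.990769.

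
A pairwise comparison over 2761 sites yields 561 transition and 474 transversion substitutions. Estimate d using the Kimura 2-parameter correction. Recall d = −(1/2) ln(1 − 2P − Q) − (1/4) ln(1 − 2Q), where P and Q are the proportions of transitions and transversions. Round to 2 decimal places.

0.54

P = 561/2761 ≈ 0.203187 and Q = 474/2761 ≈ 0.171677.
Under the Kimura two-parameter model, d = −½ ln(1 − 2P − Q) − ¼ ln(1 − 2Q).
1 − 2P − Q = 0.421949, giving −½ ln(0.421949) = 0.431435.
1 − 2Q = 0.656646, giving −¼ ln(0.656646) = 0.105153.
d = 0.431435 + 0.105153 = 0.536588.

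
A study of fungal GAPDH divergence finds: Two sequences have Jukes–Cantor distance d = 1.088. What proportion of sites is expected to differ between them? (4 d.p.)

p = (3/4)(1 − e^(−4d/3)) = 0.75 × (1 − e^(-1.450667)) = 0.75 × (1 − 0.234414) = 0.574190.

0.5742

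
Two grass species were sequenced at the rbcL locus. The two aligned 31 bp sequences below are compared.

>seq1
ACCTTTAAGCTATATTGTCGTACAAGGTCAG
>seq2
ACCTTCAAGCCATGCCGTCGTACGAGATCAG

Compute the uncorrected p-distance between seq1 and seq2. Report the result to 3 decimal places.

0.226

The sequences differ at 7 of 31 positions (sites 6, 11, 14, 15, 16, 24, 27).
p = 7/31 = 0.225806… ≈ 0.226 (to 3 d.p.).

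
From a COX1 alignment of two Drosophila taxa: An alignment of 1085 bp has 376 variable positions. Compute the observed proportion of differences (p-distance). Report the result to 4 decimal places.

p = 376/1085 = 0.346543… ≈ 0.3465 (to 4 d.p.).

0.3465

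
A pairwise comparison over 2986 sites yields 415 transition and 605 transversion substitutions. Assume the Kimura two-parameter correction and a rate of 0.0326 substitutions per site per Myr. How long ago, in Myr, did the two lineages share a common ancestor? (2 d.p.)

P = 415/2986 ≈ 0.138982 and Q = 605/2986 ≈ 0.202612.
Under the Kimura two-parameter model, d = −½ ln(1 − 2P − Q) − ¼ ln(1 − 2Q).
1 − 2P − Q = 0.519424, giving −½ ln(0.519424) = 0.327517.
1 − 2Q = 0.594776, giving −¼ ln(0.594776) = 0.129893.
d = 0.327517 + 0.129893 = 0.457410.
Under a molecular clock d = 2μt, so t = d/(2μ) = 0.457410 / (2 × 0.0326) = 7.02 Myr.

7.02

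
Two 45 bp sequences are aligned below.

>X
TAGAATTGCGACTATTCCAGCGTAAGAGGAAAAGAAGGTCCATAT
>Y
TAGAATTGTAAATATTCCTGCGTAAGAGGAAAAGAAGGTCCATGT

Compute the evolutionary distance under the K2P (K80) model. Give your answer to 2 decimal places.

Of 45 sites, 3 differences are transitions and 2 are transversions, so P = 3/45 ≈ 0.066667 and Q = 2/45 ≈ 0.044444.
Under the Kimura two-parameter model, d = −½ ln(1 − 2P − Q) − ¼ ln(1 − 2Q).
1 − 2P − Q = 0.822222, giving −½ ln(0.822222) = 0.097872.
1 − 2Q = 0.911112, giving −¼ ln(0.911112) = 0.023272.
d = 0.097872 + 0.023272 = 0.121144.

0.12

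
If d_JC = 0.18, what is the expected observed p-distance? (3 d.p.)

0.160

p = (3/4)(1 − e^(−4d/3)) = 0.75 × (1 − e^(-0.24)) = 0.75 × (1 − 0.786628) = 0.160029.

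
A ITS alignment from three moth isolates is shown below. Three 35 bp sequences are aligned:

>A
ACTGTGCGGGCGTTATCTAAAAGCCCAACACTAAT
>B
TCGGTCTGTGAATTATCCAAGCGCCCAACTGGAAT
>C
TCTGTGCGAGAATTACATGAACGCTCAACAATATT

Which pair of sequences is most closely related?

A–B: 13/35 differ, p = 0.371, d = 0.513.
A–C: 11/35 differ, p = 0.314, d = 0.407.
B–C: 14/35 differ, p = 0.400, d = 0.572.
The smallest distance is between A and C.

A and C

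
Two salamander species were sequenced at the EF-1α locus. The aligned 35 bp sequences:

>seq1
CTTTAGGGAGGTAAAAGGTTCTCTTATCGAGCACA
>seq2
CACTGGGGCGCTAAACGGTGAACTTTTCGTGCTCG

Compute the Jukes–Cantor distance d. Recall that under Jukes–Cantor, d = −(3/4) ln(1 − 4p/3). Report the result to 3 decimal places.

The sequences differ at 13 of 35 sites, so p = 13/35 ≈ 0.371429.
d = −(3/4) ln(1 − 4p/3) = −0.75 ln(1 − 0.495239) = −0.75 ln(0.504761)
  = −0.75 × (-0.683670) = 0.512753 substitutions/site.

0.513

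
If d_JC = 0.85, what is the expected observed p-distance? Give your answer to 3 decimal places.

p = (3/4)(1 − e^(−4d/3)) = 0.75 × (1 − e^(-1.133333)) = 0.75 × (1 − 0.321958) = 0.508532.

0.509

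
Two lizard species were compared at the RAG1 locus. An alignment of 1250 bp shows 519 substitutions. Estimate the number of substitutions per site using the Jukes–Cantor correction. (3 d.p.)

p = 519/1250 = 0.4152.
d = −(3/4) ln(1 − 4p/3) = −0.75 ln(1 − 0.5536) = −0.75 ln(0.4464)
  = −0.75 × (-0.806540) = 0.604905 substitutions/site.

0.605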